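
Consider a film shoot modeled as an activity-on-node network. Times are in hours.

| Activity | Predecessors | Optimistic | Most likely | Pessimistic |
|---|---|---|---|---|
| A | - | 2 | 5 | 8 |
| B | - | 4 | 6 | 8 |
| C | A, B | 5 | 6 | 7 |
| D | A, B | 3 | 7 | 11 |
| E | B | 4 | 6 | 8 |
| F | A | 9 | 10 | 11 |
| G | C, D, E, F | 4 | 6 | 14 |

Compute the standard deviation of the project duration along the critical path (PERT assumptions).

1.97 hours

te_A = (2 + 4·5 + 8)/6 = 30/6 = 5; σ²_A = ((8−2)/6)² = 1.000
te_B = (4 + 4·6 + 8)/6 = 36/6 = 6; σ²_B = ((8−4)/6)² = 0.444
te_C = (5 + 4·6 + 7)/6 = 36/6 = 6; σ²_C = ((7−5)/6)² = 0.111
te_D = (3 + 4·7 + 11)/6 = 42/6 = 7; σ²_D = ((11−3)/6)² = 1.778
te_E = (4 + 4·6 + 8)/6 = 36/6 = 6; σ²_E = ((8−4)/6)² = 0.444
te_F = (9 + 4·10 + 11)/6 = 60/6 = 10; σ²_F = ((11−9)/6)² = 0.111
te_G = (4 + 4·6 + 14)/6 = 42/6 = 7; σ²_G = ((14−4)/6)² = 2.778

Forward pass:
ES_A = 0; EF_A = 5
ES_B = 0; EF_B = 6
ES_C = max(EF_A=5, EF_B=6) = 6; EF_C = 6+6 = 12
ES_D = max(EF_A=5, EF_B=6) = 6; EF_D = 6+7 = 13
ES_E = 6; EF_E = 6+6 = 12
ES_F = 5; EF_F = 5+10 = 15
ES_G = max(EF_C=12, EF_D=13, EF_E=12, EF_F=15) = 15; EF_G = 15+7 = 22
Expected project duration μ = 22 hours. Critical path: A → F → G.

Variance along critical path = 1.000 + 0.111 + 2.778 = 3.889
σ = √3.889 = 1.972 hours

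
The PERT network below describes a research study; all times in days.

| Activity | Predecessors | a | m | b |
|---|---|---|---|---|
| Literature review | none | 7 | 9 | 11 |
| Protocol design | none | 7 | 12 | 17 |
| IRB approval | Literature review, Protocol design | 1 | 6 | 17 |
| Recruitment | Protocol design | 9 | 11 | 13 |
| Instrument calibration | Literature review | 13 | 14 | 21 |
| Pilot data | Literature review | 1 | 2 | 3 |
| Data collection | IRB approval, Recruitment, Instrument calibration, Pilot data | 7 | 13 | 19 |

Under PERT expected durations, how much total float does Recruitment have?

te_Literature review = (7 + 4·9 + 11)/6 = 54/6 = 9
te_Protocol design = (7 + 4·12 + 17)/6 = 72/6 = 12
te_IRB approval = (1 + 4·6 + 17)/6 = 42/6 = 7
te_Recruitment = (9 + 4·11 + 13)/6 = 66/6 = 11
te_Instrument calibration = (13 + 4·14 + 21)/6 = 90/6 = 15
te_Pilot data = (1 + 4·2 + 3)/6 = 12/6 = 2
te_Data collection = (7 + 4·13 + 19)/6 = 78/6 = 13

Forward pass:
ES_Literature review = 0; EF_Literature review = 9
ES_Protocol design = 0; EF_Protocol design = 12
ES_IRB approval = max(EF_Literature review=9, EF_Protocol design=12) = 12; EF_IRB approval = 12+7 = 19
ES_Recruitment = 12; EF_Recruitment = 12+11 = 23
ES_Instrument calibration = 9; EF_Instrument calibration = 9+15 = 24
ES_Pilot data = 9; EF_Pilot data = 9+2 = 11
ES_Data collection = max(EF_IRB approval=19, EF_Recruitment=23, EF_Instrument calibration=24, EF_Pilot data=11) = 24; EF_Data collection = 24+13 = 37
Expected project duration μ = 37 days. Critical path: Literature review → Instrument calibration → Data collection.

Backward pass:
LF_Data collection = 37; LS_Data collection = 37−13 = 24
LF_Pilot data = LS_Data collection = 24; LS_Pilot data = 24−2 = 22
LF_Instrument calibration = LS_Data collection = 24; LS_Instrument calibration = 24−15 = 9
LF_Recruitment = LS_Data collection = 24; LS_Recruitment = 24−11 = 13
LF_IRB approval = LS_Data collection = 24; LS_IRB approval = 24−7 = 17
LF_Protocol design = min(LS_IRB approval=17, LS_Recruitment=13) = 13; LS_Protocol design = 13−12 = 1
LF_Literature review = min(LS_IRB approval=17, LS_Instrument calibration=9, LS_Pilot data=22) = 9; LS_Literature review = 9−9 = 0
Slack_Recruitment = LS_Recruitment − ES_Recruitment = 13 − 12 = 1

1 days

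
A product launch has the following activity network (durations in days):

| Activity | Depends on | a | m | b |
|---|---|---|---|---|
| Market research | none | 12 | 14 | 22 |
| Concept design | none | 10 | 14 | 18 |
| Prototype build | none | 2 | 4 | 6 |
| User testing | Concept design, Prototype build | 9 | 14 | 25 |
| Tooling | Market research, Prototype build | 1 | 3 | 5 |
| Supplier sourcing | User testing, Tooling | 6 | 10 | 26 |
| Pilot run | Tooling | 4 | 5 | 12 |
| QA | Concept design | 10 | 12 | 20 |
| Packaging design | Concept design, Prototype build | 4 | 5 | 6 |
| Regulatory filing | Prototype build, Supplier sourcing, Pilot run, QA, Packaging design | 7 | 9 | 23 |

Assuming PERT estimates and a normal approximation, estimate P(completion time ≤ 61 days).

te_Market research = (12 + 4·14 + 22)/6 = 90/6 = 15; σ²_Market research = ((22−12)/6)² = 2.778
te_Concept design = (10 + 4·14 + 18)/6 = 84/6 = 14; σ²_Concept design = ((18−10)/6)² = 1.778
te_Prototype build = (2 + 4·4 + 6)/6 = 24/6 = 4; σ²_Prototype build = ((6−2)/6)² = 0.444
te_User testing = (9 + 4·14 + 25)/6 = 90/6 = 15; σ²_User testing = ((25−9)/6)² = 7.111
te_Tooling = (1 + 4·3 + 5)/6 = 18/6 = 3; σ²_Tooling = ((5−1)/6)² = 0.444
te_Supplier sourcing = (6 + 4·10 + 26)/6 = 72/6 = 12; σ²_Supplier sourcing = ((26−6)/6)² = 11.111
te_Pilot run = (4 + 4·5 + 12)/6 = 36/6 = 6; σ²_Pilot run = ((12−4)/6)² = 1.778
te_QA = (10 + 4·12 + 20)/6 = 78/6 = 13; σ²_QA = ((20−10)/6)² = 2.778
te_Packaging design = (4 + 4·5 + 6)/6 = 30/6 = 5; σ²_Packaging design = ((6−4)/6)² = 0.111
te_Regulatory filing = (7 + 4·9 + 23)/6 = 66/6 = 11; σ²_Regulatory filing = ((23−7)/6)² = 7.111

Forward pass:
ES_Market research = 0; EF_Market research = 15
ES_Concept design = 0; EF_Concept design = 14
ES_Prototype build = 0; EF_Prototype build = 4
ES_User testing = max(EF_Concept design=14, EF_Prototype build=4) = 14; EF_User testing = 14+15 = 29
ES_Tooling = max(EF_Market research=15, EF_Prototype build=4) = 15; EF_Tooling = 15+3 = 18
ES_Supplier sourcing = max(EF_User testing=29, EF_Tooling=18) = 29; EF_Supplier sourcing = 29+12 = 41
ES_Pilot run = 18; EF_Pilot run = 18+6 = 24
ES_QA = 14; EF_QA = 14+13 = 27
ES_Packaging design = max(EF_Concept design=14, EF_Prototype build=4) = 14; EF_Packaging design = 14+5 = 19
ES_Regulatory filing = max(EF_Prototype build=4, EF_Supplier sourcing=41, EF_Pilot run=24, EF_QA=27, EF_Packaging design=19) = 41; EF_Regulatory filing = 41+11 = 52
Expected project duration μ = 52 days. Critical path: Concept design → User testing → Supplier sourcing → Regulatory filing.

Variance along critical path = 1.778 + 7.111 + 11.111 + 7.111 = 27.111; σ = √27.111 = 5.207 days.
Z = (61 − 52) / 5.207 = 1.728
P(T ≤ 61) = Φ(1.728) ≈ 0.958

0.958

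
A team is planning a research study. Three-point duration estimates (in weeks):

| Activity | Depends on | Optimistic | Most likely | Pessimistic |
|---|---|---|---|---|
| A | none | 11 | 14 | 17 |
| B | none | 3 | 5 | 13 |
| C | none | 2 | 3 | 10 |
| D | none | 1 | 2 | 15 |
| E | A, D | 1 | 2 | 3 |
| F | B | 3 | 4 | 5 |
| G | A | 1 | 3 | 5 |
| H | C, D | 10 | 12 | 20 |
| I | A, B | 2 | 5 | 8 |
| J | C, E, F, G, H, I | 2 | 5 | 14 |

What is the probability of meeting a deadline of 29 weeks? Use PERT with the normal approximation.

0.949

te_A = (11 + 4·14 + 17)/6 = 84/6 = 14; σ²_A = ((17−11)/6)² = 1.000
te_B = (3 + 4·5 + 13)/6 = 36/6 = 6; σ²_B = ((13−3)/6)² = 2.778
te_C = (2 + 4·3 + 10)/6 = 24/6 = 4; σ²_C = ((10−2)/6)² = 1.778
te_D = (1 + 4·2 + 15)/6 = 24/6 = 4; σ²_D = ((15−1)/6)² = 5.444
te_E = (1 + 4·2 + 3)/6 = 12/6 = 2; σ²_E = ((3−1)/6)² = 0.111
te_F = (3 + 4·4 + 5)/6 = 24/6 = 4; σ²_F = ((5−3)/6)² = 0.111
te_G = (1 + 4·3 + 5)/6 = 18/6 = 3; σ²_G = ((5−1)/6)² = 0.444
te_H = (10 + 4·12 + 20)/6 = 78/6 = 13; σ²_H = ((20−10)/6)² = 2.778
te_I = (2 + 4·5 + 8)/6 = 30/6 = 5; σ²_I = ((8−2)/6)² = 1.000
te_J = (2 + 4·5 + 14)/6 = 36/6 = 6; σ²_J = ((14−2)/6)² = 4.000

Forward pass:
ES_A = 0; EF_A = 14
ES_B = 0; EF_B = 6
ES_C = 0; EF_C = 4
ES_D = 0; EF_D = 4
ES_E = max(EF_A=14, EF_D=4) = 14; EF_E = 14+2 = 16
ES_F = 6; EF_F = 6+4 = 10
ES_G = 14; EF_G = 14+3 = 17
ES_H = max(EF_C=4, EF_D=4) = 4; EF_H = 4+13 = 17
ES_I = max(EF_A=14, EF_B=6) = 14; EF_I = 14+5 = 19
ES_J = max(EF_C=4, EF_E=16, EF_F=10, EF_G=17, EF_H=17, EF_I=19) = 19; EF_J = 19+6 = 25
Expected project duration μ = 25 weeks. Critical path: A → I → J.

Variance along critical path = 1.000 + 1.000 + 4.000 = 6.000; σ = √6.000 = 2.449 weeks.
Z = (29 − 25) / 2.449 = 1.633
P(T ≤ 29) = Φ(1.633) ≈ 0.949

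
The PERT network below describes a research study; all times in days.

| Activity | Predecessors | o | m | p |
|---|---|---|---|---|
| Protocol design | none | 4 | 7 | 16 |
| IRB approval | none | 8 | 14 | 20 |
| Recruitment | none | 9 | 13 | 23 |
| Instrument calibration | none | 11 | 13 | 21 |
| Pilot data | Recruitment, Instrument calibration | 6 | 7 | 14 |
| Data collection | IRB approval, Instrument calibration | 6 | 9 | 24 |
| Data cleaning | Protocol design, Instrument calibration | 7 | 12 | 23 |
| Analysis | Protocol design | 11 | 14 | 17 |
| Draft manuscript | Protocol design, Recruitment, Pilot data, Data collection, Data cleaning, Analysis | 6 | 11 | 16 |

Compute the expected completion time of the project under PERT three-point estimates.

te_Protocol design = (4 + 4·7 + 16)/6 = 48/6 = 8
te_IRB approval = (8 + 4·14 + 20)/6 = 84/6 = 14
te_Recruitment = (9 + 4·13 + 23)/6 = 84/6 = 14
te_Instrument calibration = (11 + 4·13 + 21)/6 = 84/6 = 14
te_Pilot data = (6 + 4·7 + 14)/6 = 48/6 = 8
te_Data collection = (6 + 4·9 + 24)/6 = 66/6 = 11
te_Data cleaning = (7 + 4·12 + 23)/6 = 78/6 = 13
te_Analysis = (11 + 4·14 + 17)/6 = 84/6 = 14
te_Draft manuscript = (6 + 4·11 + 16)/6 = 66/6 = 11

Forward pass:
ES_Protocol design = 0; EF_Protocol design = 8
ES_IRB approval = 0; EF_IRB approval = 14
ES_Recruitment = 0; EF_Recruitment = 14
ES_Instrument calibration = 0; EF_Instrument calibration = 14
ES_Pilot data = max(EF_Recruitment=14, EF_Instrument calibration=14) = 14; EF_Pilot data = 14+8 = 22
ES_Data collection = max(EF_IRB approval=14, EF_Instrument calibration=14) = 14; EF_Data collection = 14+11 = 25
ES_Data cleaning = max(EF_Protocol design=8, EF_Instrument calibration=14) = 14; EF_Data cleaning = 14+13 = 27
ES_Analysis = 8; EF_Analysis = 8+14 = 22
ES_Draft manuscript = max(EF_Protocol design=8, EF_Recruitment=14, EF_Pilot data=22, EF_Data collection=25, EF_Data cleaning=27, EF_Analysis=22) = 27; EF_Draft manuscript = 27+11 = 38
Expected project duration μ = 38 days. Critical path: Instrument calibration → Data cleaning → Draft manuscript.

38 days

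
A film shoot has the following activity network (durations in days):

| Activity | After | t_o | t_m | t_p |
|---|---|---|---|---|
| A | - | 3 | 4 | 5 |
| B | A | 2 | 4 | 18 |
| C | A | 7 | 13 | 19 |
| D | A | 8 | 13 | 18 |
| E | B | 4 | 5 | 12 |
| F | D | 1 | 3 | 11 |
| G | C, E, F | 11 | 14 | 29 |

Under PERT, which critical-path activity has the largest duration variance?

G

te_A = (3 + 4·4 + 5)/6 = 24/6 = 4; σ²_A = ((5−3)/6)² = 0.111
te_B = (2 + 4·4 + 18)/6 = 36/6 = 6; σ²_B = ((18−2)/6)² = 7.111
te_C = (7 + 4·13 + 19)/6 = 78/6 = 13; σ²_C = ((19−7)/6)² = 4.000
te_D = (8 + 4·13 + 18)/6 = 78/6 = 13; σ²_D = ((18−8)/6)² = 2.778
te_E = (4 + 4·5 + 12)/6 = 36/6 = 6; σ²_E = ((12−4)/6)² = 1.778
te_F = (1 + 4·3 + 11)/6 = 24/6 = 4; σ²_F = ((11−1)/6)² = 2.778
te_G = (11 + 4·14 + 29)/6 = 96/6 = 16; σ²_G = ((29−11)/6)² = 9.000

Forward pass:
ES_A = 0; EF_A = 4
ES_B = 4; EF_B = 4+6 = 10
ES_C = 4; EF_C = 4+13 = 17
ES_D = 4; EF_D = 4+13 = 17
ES_E = 10; EF_E = 10+6 = 16
ES_F = 17; EF_F = 17+4 = 21
ES_G = max(EF_C=17, EF_E=16, EF_F=21) = 21; EF_G = 21+16 = 37
Expected project duration μ = 37 days. Critical path: A → D → F → G.

Variances on critical path: σ²_A=0.111, σ²_D=2.778, σ²_F=2.778, σ²_G=9.000.
Largest is σ²_G = 9.000.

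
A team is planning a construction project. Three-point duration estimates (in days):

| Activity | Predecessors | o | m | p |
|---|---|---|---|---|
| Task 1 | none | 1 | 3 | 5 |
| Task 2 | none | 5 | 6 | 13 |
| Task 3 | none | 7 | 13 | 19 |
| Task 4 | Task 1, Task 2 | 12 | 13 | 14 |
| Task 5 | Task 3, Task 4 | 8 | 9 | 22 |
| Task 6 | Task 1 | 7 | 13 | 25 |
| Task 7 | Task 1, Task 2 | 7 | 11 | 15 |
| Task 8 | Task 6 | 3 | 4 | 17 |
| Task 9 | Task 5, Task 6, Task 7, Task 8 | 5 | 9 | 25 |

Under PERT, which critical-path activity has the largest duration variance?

te_Task 1 = (1 + 4·3 + 5)/6 = 18/6 = 3; σ²_Task 1 = ((5−1)/6)² = 0.444
te_Task 2 = (5 + 4·6 + 13)/6 = 42/6 = 7; σ²_Task 2 = ((13−5)/6)² = 1.778
te_Task 3 = (7 + 4·13 + 19)/6 = 78/6 = 13; σ²_Task 3 = ((19−7)/6)² = 4.000
te_Task 4 = (12 + 4·13 + 14)/6 = 78/6 = 13; σ²_Task 4 = ((14−12)/6)² = 0.111
te_Task 5 = (8 + 4·9 + 22)/6 = 66/6 = 11; σ²_Task 5 = ((22−8)/6)² = 5.444
te_Task 6 = (7 + 4·13 + 25)/6 = 84/6 = 14; σ²_Task 6 = ((25−7)/6)² = 9.000
te_Task 7 = (7 + 4·11 + 15)/6 = 66/6 = 11; σ²_Task 7 = ((15−7)/6)² = 1.778
te_Task 8 = (3 + 4·4 + 17)/6 = 36/6 = 6; σ²_Task 8 = ((17−3)/6)² = 5.444
te_Task 9 = (5 + 4·9 + 25)/6 = 66/6 = 11; σ²_Task 9 = ((25−5)/6)² = 11.111

Forward pass:
ES_Task 1 = 0; EF_Task 1 = 3
ES_Task 2 = 0; EF_Task 2 = 7
ES_Task 3 = 0; EF_Task 3 = 13
ES_Task 4 = max(EF_Task 1=3, EF_Task 2=7) = 7; EF_Task 4 = 7+13 = 20
ES_Task 5 = max(EF_Task 3=13, EF_Task 4=20) = 20; EF_Task 5 = 20+11 = 31
ES_Task 6 = 3; EF_Task 6 = 3+14 = 17
ES_Task 7 = max(EF_Task 1=3, EF_Task 2=7) = 7; EF_Task 7 = 7+11 = 18
ES_Task 8 = 17; EF_Task 8 = 17+6 = 23
ES_Task 9 = max(EF_Task 5=31, EF_Task 6=17, EF_Task 7=18, EF_Task 8=23) = 31; EF_Task 9 = 31+11 = 42
Expected project duration μ = 42 days. Critical path: Task 2 → Task 4 → Task 5 → Task 9.

Variances on critical path: σ²_Task 2=1.778, σ²_Task 4=0.111, σ²_Task 5=5.444, σ²_Task 9=11.111.
Largest is σ²_Task 9 = 11.111.

Task 9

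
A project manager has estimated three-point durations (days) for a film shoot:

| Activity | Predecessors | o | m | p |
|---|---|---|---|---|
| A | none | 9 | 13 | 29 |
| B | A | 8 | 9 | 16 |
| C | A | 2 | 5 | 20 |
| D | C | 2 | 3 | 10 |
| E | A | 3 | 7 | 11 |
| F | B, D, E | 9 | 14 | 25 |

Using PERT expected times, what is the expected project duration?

te_A = (9 + 4·13 + 29)/6 = 90/6 = 15
te_B = (8 + 4·9 + 16)/6 = 60/6 = 10
te_C = (2 + 4·5 + 20)/6 = 42/6 = 7
te_D = (2 + 4·3 + 10)/6 = 24/6 = 4
te_E = (3 + 4·7 + 11)/6 = 42/6 = 7
te_F = (9 + 4·14 + 25)/6 = 90/6 = 15

Forward pass:
ES_A = 0; EF_A = 15
ES_B = 15; EF_B = 15+10 = 25
ES_C = 15; EF_C = 15+7 = 22
ES_D = 22; EF_D = 22+4 = 26
ES_E = 15; EF_E = 15+7 = 22
ES_F = max(EF_B=25, EF_D=26, EF_E=22) = 26; EF_F = 26+15 = 41
Expected project duration μ = 41 days. Critical path: A → C → D → F.

41 days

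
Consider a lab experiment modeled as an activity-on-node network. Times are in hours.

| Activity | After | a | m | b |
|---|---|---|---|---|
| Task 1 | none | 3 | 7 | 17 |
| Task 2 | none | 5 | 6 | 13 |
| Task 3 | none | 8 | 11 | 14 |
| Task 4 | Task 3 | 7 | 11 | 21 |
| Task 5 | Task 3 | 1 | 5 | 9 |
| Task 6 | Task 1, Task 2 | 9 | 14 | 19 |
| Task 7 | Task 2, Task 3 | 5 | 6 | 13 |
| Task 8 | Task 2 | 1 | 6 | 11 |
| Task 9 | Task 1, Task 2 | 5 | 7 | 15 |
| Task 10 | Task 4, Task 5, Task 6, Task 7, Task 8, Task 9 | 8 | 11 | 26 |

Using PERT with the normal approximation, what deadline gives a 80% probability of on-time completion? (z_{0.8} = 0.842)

39.3 hours

te_Task 1 = (3 + 4·7 + 17)/6 = 48/6 = 8; σ²_Task 1 = ((17−3)/6)² = 5.444
te_Task 2 = (5 + 4·6 + 13)/6 = 42/6 = 7; σ²_Task 2 = ((13−5)/6)² = 1.778
te_Task 3 = (8 + 4·11 + 14)/6 = 66/6 = 11; σ²_Task 3 = ((14−8)/6)² = 1.000
te_Task 4 = (7 + 4·11 + 21)/6 = 72/6 = 12; σ²_Task 4 = ((21−7)/6)² = 5.444
te_Task 5 = (1 + 4·5 + 9)/6 = 30/6 = 5; σ²_Task 5 = ((9−1)/6)² = 1.778
te_Task 6 = (9 + 4·14 + 19)/6 = 84/6 = 14; σ²_Task 6 = ((19−9)/6)² = 2.778
te_Task 7 = (5 + 4·6 + 13)/6 = 42/6 = 7; σ²_Task 7 = ((13−5)/6)² = 1.778
te_Task 8 = (1 + 4·6 + 11)/6 = 36/6 = 6; σ²_Task 8 = ((11−1)/6)² = 2.778
te_Task 9 = (5 + 4·7 + 15)/6 = 48/6 = 8; σ²_Task 9 = ((15−5)/6)² = 2.778
te_Task 10 = (8 + 4·11 + 26)/6 = 78/6 = 13; σ²_Task 10 = ((26−8)/6)² = 9.000

Forward pass:
ES_Task 1 = 0; EF_Task 1 = 8
ES_Task 2 = 0; EF_Task 2 = 7
ES_Task 3 = 0; EF_Task 3 = 11
ES_Task 4 = 11; EF_Task 4 = 11+12 = 23
ES_Task 5 = 11; EF_Task 5 = 11+5 = 16
ES_Task 6 = max(EF_Task 1=8, EF_Task 2=7) = 8; EF_Task 6 = 8+14 = 22
ES_Task 7 = max(EF_Task 2=7, EF_Task 3=11) = 11; EF_Task 7 = 11+7 = 18
ES_Task 8 = 7; EF_Task 8 = 7+6 = 13
ES_Task 9 = max(EF_Task 1=8, EF_Task 2=7) = 8; EF_Task 9 = 8+8 = 16
ES_Task 10 = max(EF_Task 4=23, EF_Task 5=16, EF_Task 6=22, EF_Task 7=18, EF_Task 8=13, EF_Task 9=16) = 23; EF_Task 10 = 23+13 = 36
Expected project duration μ = 36 hours. Critical path: Task 3 → Task 4 → Task 10.

Variance along critical path = 1.000 + 5.444 + 9.000 = 15.444; σ = 3.930 hours.
D = μ + z·σ = 36 + 0.842·3.930 = 39.3 hours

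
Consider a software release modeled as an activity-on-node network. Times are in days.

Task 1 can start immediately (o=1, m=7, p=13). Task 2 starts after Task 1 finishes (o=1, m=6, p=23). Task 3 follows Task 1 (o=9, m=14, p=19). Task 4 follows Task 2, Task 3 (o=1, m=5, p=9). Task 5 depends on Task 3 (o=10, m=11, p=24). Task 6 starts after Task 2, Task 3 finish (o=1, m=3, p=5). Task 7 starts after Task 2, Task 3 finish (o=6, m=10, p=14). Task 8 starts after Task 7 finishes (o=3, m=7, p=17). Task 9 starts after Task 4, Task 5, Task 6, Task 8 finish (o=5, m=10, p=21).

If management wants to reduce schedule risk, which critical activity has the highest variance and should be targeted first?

Task 9

te_Task 1 = (1 + 4·7 + 13)/6 = 42/6 = 7; σ²_Task 1 = ((13−1)/6)² = 4.000
te_Task 2 = (1 + 4·6 + 23)/6 = 48/6 = 8; σ²_Task 2 = ((23−1)/6)² = 13.444
te_Task 3 = (9 + 4·14 + 19)/6 = 84/6 = 14; σ²_Task 3 = ((19−9)/6)² = 2.778
te_Task 4 = (1 + 4·5 + 9)/6 = 30/6 = 5; σ²_Task 4 = ((9−1)/6)² = 1.778
te_Task 5 = (10 + 4·11 + 24)/6 = 78/6 = 13; σ²_Task 5 = ((24−10)/6)² = 5.444
te_Task 6 = (1 + 4·3 + 5)/6 = 18/6 = 3; σ²_Task 6 = ((5−1)/6)² = 0.444
te_Task 7 = (6 + 4·10 + 14)/6 = 60/6 = 10; σ²_Task 7 = ((14−6)/6)² = 1.778
te_Task 8 = (3 + 4·7 + 17)/6 = 48/6 = 8; σ²_Task 8 = ((17−3)/6)² = 5.444
te_Task 9 = (5 + 4·10 + 21)/6 = 66/6 = 11; σ²_Task 9 = ((21−5)/6)² = 7.111

Forward pass:
ES_Task 1 = 0; EF_Task 1 = 7
ES_Task 2 = 7; EF_Task 2 = 7+8 = 15
ES_Task 3 = 7; EF_Task 3 = 7+14 = 21
ES_Task 4 = max(EF_Task 2=15, EF_Task 3=21) = 21; EF_Task 4 = 21+5 = 26
ES_Task 5 = 21; EF_Task 5 = 21+13 = 34
ES_Task 6 = max(EF_Task 2=15, EF_Task 3=21) = 21; EF_Task 6 = 21+3 = 24
ES_Task 7 = max(EF_Task 2=15, EF_Task 3=21) = 21; EF_Task 7 = 21+10 = 31
ES_Task 8 = 31; EF_Task 8 = 31+8 = 39
ES_Task 9 = max(EF_Task 4=26, EF_Task 5=34, EF_Task 6=24, EF_Task 8=39) = 39; EF_Task 9 = 39+11 = 50
Expected project duration μ = 50 days. Critical path: Task 1 → Task 3 → Task 7 → Task 8 → Task 9.

Variances on critical path: σ²_Task 1=4.000, σ²_Task 3=2.778, σ²_Task 7=1.778, σ²_Task 8=5.444, σ²_Task 9=7.111.
Largest is σ²_Task 9 = 7.111.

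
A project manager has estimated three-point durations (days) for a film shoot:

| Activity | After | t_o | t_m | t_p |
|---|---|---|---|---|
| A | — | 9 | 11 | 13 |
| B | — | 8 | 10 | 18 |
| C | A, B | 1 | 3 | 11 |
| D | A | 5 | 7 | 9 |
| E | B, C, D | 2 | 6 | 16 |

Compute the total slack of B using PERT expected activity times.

te_A = (9 + 4·11 + 13)/6 = 66/6 = 11
te_B = (8 + 4·10 + 18)/6 = 66/6 = 11
te_C = (1 + 4·3 + 11)/6 = 24/6 = 4
te_D = (5 + 4·7 + 9)/6 = 42/6 = 7
te_E = (2 + 4·6 + 16)/6 = 42/6 = 7

Forward pass:
ES_A = 0; EF_A = 11
ES_B = 0; EF_B = 11
ES_C = max(EF_A=11, EF_B=11) = 11; EF_C = 11+4 = 15
ES_D = 11; EF_D = 11+7 = 18
ES_E = max(EF_B=11, EF_C=15, EF_D=18) = 18; EF_E = 18+7 = 25
Expected project duration μ = 25 days. Critical path: A → D → E.

Backward pass:
LF_E = 25; LS_E = 25−7 = 18
LF_D = LS_E = 18; LS_D = 18−7 = 11
LF_C = LS_E = 18; LS_C = 18−4 = 14
LF_B = min(LS_C=14, LS_E=18) = 14; LS_B = 14−11 = 3
LF_A = min(LS_C=14, LS_D=11) = 11; LS_A = 11−11 = 0
Slack_B = LS_B − ES_B = 3 − 0 = 3

3 days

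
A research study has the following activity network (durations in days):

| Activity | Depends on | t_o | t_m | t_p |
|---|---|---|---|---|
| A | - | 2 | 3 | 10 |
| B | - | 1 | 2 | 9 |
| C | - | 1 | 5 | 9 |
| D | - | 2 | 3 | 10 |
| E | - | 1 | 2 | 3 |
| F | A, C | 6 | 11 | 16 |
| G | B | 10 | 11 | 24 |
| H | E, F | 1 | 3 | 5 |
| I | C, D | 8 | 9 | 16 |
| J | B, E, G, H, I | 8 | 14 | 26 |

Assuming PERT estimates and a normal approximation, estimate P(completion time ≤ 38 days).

0.857

te_A = (2 + 4·3 + 10)/6 = 24/6 = 4; σ²_A = ((10−2)/6)² = 1.778
te_B = (1 + 4·2 + 9)/6 = 18/6 = 3; σ²_B = ((9−1)/6)² = 1.778
te_C = (1 + 4·5 + 9)/6 = 30/6 = 5; σ²_C = ((9−1)/6)² = 1.778
te_D = (2 + 4·3 + 10)/6 = 24/6 = 4; σ²_D = ((10−2)/6)² = 1.778
te_E = (1 + 4·2 + 3)/6 = 12/6 = 2; σ²_E = ((3−1)/6)² = 0.111
te_F = (6 + 4·11 + 16)/6 = 66/6 = 11; σ²_F = ((16−6)/6)² = 2.778
te_G = (10 + 4·11 + 24)/6 = 78/6 = 13; σ²_G = ((24−10)/6)² = 5.444
te_H = (1 + 4·3 + 5)/6 = 18/6 = 3; σ²_H = ((5−1)/6)² = 0.444
te_I = (8 + 4·9 + 16)/6 = 60/6 = 10; σ²_I = ((16−8)/6)² = 1.778
te_J = (8 + 4·14 + 26)/6 = 90/6 = 15; σ²_J = ((26−8)/6)² = 9.000

Forward pass:
ES_A = 0; EF_A = 4
ES_B = 0; EF_B = 3
ES_C = 0; EF_C = 5
ES_D = 0; EF_D = 4
ES_E = 0; EF_E = 2
ES_F = max(EF_A=4, EF_C=5) = 5; EF_F = 5+11 = 16
ES_G = 3; EF_G = 3+13 = 16
ES_H = max(EF_E=2, EF_F=16) = 16; EF_H = 16+3 = 19
ES_I = max(EF_C=5, EF_D=4) = 5; EF_I = 5+10 = 15
ES_J = max(EF_B=3, EF_E=2, EF_G=16, EF_H=19, EF_I=15) = 19; EF_J = 19+15 = 34
Expected project duration μ = 34 days. Critical path: C → F → H → J.

Variance along critical path = 1.778 + 2.778 + 0.444 + 9.000 = 14.000; σ = √14.000 = 3.742 days.
Z = (38 − 34) / 3.742 = 1.069
P(T ≤ 38) = Φ(1.069) ≈ 0.857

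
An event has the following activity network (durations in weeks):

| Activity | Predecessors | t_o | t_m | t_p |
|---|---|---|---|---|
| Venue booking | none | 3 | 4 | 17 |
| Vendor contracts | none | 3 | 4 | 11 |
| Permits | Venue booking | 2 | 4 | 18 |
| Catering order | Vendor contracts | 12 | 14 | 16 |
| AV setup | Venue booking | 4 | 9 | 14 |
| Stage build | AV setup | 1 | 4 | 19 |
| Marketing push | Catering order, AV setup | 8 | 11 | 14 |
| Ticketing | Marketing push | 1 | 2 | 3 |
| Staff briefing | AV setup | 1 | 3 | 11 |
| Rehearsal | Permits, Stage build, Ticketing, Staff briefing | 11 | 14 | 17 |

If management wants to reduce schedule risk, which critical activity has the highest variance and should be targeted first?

te_Venue booking = (3 + 4·4 + 17)/6 = 36/6 = 6; σ²_Venue booking = ((17−3)/6)² = 5.444
te_Vendor contracts = (3 + 4·4 + 11)/6 = 30/6 = 5; σ²_Vendor contracts = ((11−3)/6)² = 1.778
te_Permits = (2 + 4·4 + 18)/6 = 36/6 = 6; σ²_Permits = ((18−2)/6)² = 7.111
te_Catering order = (12 + 4·14 + 16)/6 = 84/6 = 14; σ²_Catering order = ((16−12)/6)² = 0.444
te_AV setup = (4 + 4·9 + 14)/6 = 54/6 = 9; σ²_AV setup = ((14−4)/6)² = 2.778
te_Stage build = (1 + 4·4 + 19)/6 = 36/6 = 6; σ²_Stage build = ((19−1)/6)² = 9.000
te_Marketing push = (8 + 4·11 + 14)/6 = 66/6 = 11; σ²_Marketing push = ((14−8)/6)² = 1.000
te_Ticketing = (1 + 4·2 + 3)/6 = 12/6 = 2; σ²_Ticketing = ((3−1)/6)² = 0.111
te_Staff briefing = (1 + 4·3 + 11)/6 = 24/6 = 4; σ²_Staff briefing = ((11−1)/6)² = 2.778
te_Rehearsal = (11 + 4·14 + 17)/6 = 84/6 = 14; σ²_Rehearsal = ((17−11)/6)² = 1.000

Forward pass:
ES_Venue booking = 0; EF_Venue booking = 6
ES_Vendor contracts = 0; EF_Vendor contracts = 5
ES_Permits = 6; EF_Permits = 6+6 = 12
ES_Catering order = 5; EF_Catering order = 5+14 = 19
ES_AV setup = 6; EF_AV setup = 6+9 = 15
ES_Stage build = 15; EF_Stage build = 15+6 = 21
ES_Marketing push = max(EF_Catering order=19, EF_AV setup=15) = 19; EF_Marketing push = 19+11 = 30
ES_Ticketing = 30; EF_Ticketing = 30+2 = 32
ES_Staff briefing = 15; EF_Staff briefing = 15+4 = 19
ES_Rehearsal = max(EF_Permits=12, EF_Stage build=21, EF_Ticketing=32, EF_Staff briefing=19) = 32; EF_Rehearsal = 32+14 = 46
Expected project duration μ = 46 weeks. Critical path: Vendor contracts → Catering order → Marketing push → Ticketing → Rehearsal.

Variances on critical path: σ²_Vendor contracts=1.778, σ²_Catering order=0.444, σ²_Marketing push=1.000, σ²_Ticketing=0.111, σ²_Rehearsal=1.000.
Largest is σ²_Vendor contracts = 1.778.

Vendor contracts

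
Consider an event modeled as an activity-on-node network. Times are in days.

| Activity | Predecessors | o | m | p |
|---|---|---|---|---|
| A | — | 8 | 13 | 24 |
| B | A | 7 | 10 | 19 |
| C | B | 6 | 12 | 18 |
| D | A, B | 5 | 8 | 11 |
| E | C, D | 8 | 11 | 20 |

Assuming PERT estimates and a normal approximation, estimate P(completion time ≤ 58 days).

0.980

te_A = (8 + 4·13 + 24)/6 = 84/6 = 14; σ²_A = ((24−8)/6)² = 7.111
te_B = (7 + 4·10 + 19)/6 = 66/6 = 11; σ²_B = ((19−7)/6)² = 4.000
te_C = (6 + 4·12 + 18)/6 = 72/6 = 12; σ²_C = ((18−6)/6)² = 4.000
te_D = (5 + 4·8 + 11)/6 = 48/6 = 8; σ²_D = ((11−5)/6)² = 1.000
te_E = (8 + 4·11 + 20)/6 = 72/6 = 12; σ²_E = ((20−8)/6)² = 4.000

Forward pass:
ES_A = 0; EF_A = 14
ES_B = 14; EF_B = 14+11 = 25
ES_C = 25; EF_C = 25+12 = 37
ES_D = max(EF_A=14, EF_B=25) = 25; EF_D = 25+8 = 33
ES_E = max(EF_C=37, EF_D=33) = 37; EF_E = 37+12 = 49
Expected project duration μ = 49 days. Critical path: A → B → C → E.

Variance along critical path = 7.111 + 4.000 + 4.000 + 4.000 = 19.111; σ = √19.111 = 4.372 days.
Z = (58 − 49) / 4.372 = 2.059
P(T ≤ 58) = Φ(2.059) ≈ 0.980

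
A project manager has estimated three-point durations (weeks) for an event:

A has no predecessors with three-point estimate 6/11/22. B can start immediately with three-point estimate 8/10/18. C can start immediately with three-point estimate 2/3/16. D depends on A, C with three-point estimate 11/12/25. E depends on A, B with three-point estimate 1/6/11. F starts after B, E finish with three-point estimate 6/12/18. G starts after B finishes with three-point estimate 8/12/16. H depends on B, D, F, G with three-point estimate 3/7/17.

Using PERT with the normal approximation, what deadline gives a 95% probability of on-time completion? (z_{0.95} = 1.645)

te_A = (6 + 4·11 + 22)/6 = 72/6 = 12; σ²_A = ((22−6)/6)² = 7.111
te_B = (8 + 4·10 + 18)/6 = 66/6 = 11; σ²_B = ((18−8)/6)² = 2.778
te_C = (2 + 4·3 + 16)/6 = 30/6 = 5; σ²_C = ((16−2)/6)² = 5.444
te_D = (11 + 4·12 + 25)/6 = 84/6 = 14; σ²_D = ((25−11)/6)² = 5.444
te_E = (1 + 4·6 + 11)/6 = 36/6 = 6; σ²_E = ((11−1)/6)² = 2.778
te_F = (6 + 4·12 + 18)/6 = 72/6 = 12; σ²_F = ((18−6)/6)² = 4.000
te_G = (8 + 4·12 + 16)/6 = 72/6 = 12; σ²_G = ((16−8)/6)² = 1.778
te_H = (3 + 4·7 + 17)/6 = 48/6 = 8; σ²_H = ((17−3)/6)² = 5.444

Forward pass:
ES_A = 0; EF_A = 12
ES_B = 0; EF_B = 11
ES_C = 0; EF_C = 5
ES_D = max(EF_A=12, EF_C=5) = 12; EF_D = 12+14 = 26
ES_E = max(EF_A=12, EF_B=11) = 12; EF_E = 12+6 = 18
ES_F = max(EF_B=11, EF_E=18) = 18; EF_F = 18+12 = 30
ES_G = 11; EF_G = 11+12 = 23
ES_H = max(EF_B=11, EF_D=26, EF_F=30, EF_G=23) = 30; EF_H = 30+8 = 38
Expected project duration μ = 38 weeks. Critical path: A → E → F → H.

Variance along critical path = 7.111 + 2.778 + 4.000 + 5.444 = 19.333; σ = 4.397 weeks.
D = μ + z·σ = 38 + 1.645·4.397 = 45.2 weeks

45.2 weeks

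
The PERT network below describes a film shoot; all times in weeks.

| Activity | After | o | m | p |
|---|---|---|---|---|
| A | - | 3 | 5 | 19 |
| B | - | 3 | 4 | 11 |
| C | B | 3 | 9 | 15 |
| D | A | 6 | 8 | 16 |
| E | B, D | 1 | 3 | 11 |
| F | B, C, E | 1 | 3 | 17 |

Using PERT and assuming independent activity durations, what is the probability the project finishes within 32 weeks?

te_A = (3 + 4·5 + 19)/6 = 42/6 = 7; σ²_A = ((19−3)/6)² = 7.111
te_B = (3 + 4·4 + 11)/6 = 30/6 = 5; σ²_B = ((11−3)/6)² = 1.778
te_C = (3 + 4·9 + 15)/6 = 54/6 = 9; σ²_C = ((15−3)/6)² = 4.000
te_D = (6 + 4·8 + 16)/6 = 54/6 = 9; σ²_D = ((16−6)/6)² = 2.778
te_E = (1 + 4·3 + 11)/6 = 24/6 = 4; σ²_E = ((11−1)/6)² = 2.778
te_F = (1 + 4·3 + 17)/6 = 30/6 = 5; σ²_F = ((17−1)/6)² = 7.111

Forward pass:
ES_A = 0; EF_A = 7
ES_B = 0; EF_B = 5
ES_C = 5; EF_C = 5+9 = 14
ES_D = 7; EF_D = 7+9 = 16
ES_E = max(EF_B=5, EF_D=16) = 16; EF_E = 16+4 = 20
ES_F = max(EF_B=5, EF_C=14, EF_E=20) = 20; EF_F = 20+5 = 25
Expected project duration μ = 25 weeks. Critical path: A → D → E → F.

Variance along critical path = 7.111 + 2.778 + 2.778 + 7.111 = 19.778; σ = √19.778 = 4.447 weeks.
Z = (32 − 25) / 4.447 = 1.574
P(T ≤ 32) = Φ(1.574) ≈ 0.942

0.942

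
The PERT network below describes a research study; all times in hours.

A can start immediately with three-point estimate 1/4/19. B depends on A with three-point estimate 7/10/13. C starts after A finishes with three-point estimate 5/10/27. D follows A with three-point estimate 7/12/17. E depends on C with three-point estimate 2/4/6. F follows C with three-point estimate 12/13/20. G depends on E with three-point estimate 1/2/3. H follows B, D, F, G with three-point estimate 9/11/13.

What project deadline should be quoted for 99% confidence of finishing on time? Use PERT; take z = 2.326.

te_A = (1 + 4·4 + 19)/6 = 36/6 = 6; σ²_A = ((19−1)/6)² = 9.000
te_B = (7 + 4·10 + 13)/6 = 60/6 = 10; σ²_B = ((13−7)/6)² = 1.000
te_C = (5 + 4·10 + 27)/6 = 72/6 = 12; σ²_C = ((27−5)/6)² = 13.444
te_D = (7 + 4·12 + 17)/6 = 72/6 = 12; σ²_D = ((17−7)/6)² = 2.778
te_E = (2 + 4·4 + 6)/6 = 24/6 = 4; σ²_E = ((6−2)/6)² = 0.444
te_F = (12 + 4·13 + 20)/6 = 84/6 = 14; σ²_F = ((20−12)/6)² = 1.778
te_G = (1 + 4·2 + 3)/6 = 12/6 = 2; σ²_G = ((3−1)/6)² = 0.111
te_H = (9 + 4·11 + 13)/6 = 66/6 = 11; σ²_H = ((13−9)/6)² = 0.444

Forward pass:
ES_A = 0; EF_A = 6
ES_B = 6; EF_B = 6+10 = 16
ES_C = 6; EF_C = 6+12 = 18
ES_D = 6; EF_D = 6+12 = 18
ES_E = 18; EF_E = 18+4 = 22
ES_F = 18; EF_F = 18+14 = 32
ES_G = 22; EF_G = 22+2 = 24
ES_H = max(EF_B=16, EF_D=18, EF_F=32, EF_G=24) = 32; EF_H = 32+11 = 43
Expected project duration μ = 43 hours. Critical path: A → C → F → H.

Variance along critical path = 9.000 + 13.444 + 1.778 + 0.444 = 24.667; σ = 4.967 hours.
D = μ + z·σ = 43 + 2.326·4.967 = 54.6 hours

54.6 hours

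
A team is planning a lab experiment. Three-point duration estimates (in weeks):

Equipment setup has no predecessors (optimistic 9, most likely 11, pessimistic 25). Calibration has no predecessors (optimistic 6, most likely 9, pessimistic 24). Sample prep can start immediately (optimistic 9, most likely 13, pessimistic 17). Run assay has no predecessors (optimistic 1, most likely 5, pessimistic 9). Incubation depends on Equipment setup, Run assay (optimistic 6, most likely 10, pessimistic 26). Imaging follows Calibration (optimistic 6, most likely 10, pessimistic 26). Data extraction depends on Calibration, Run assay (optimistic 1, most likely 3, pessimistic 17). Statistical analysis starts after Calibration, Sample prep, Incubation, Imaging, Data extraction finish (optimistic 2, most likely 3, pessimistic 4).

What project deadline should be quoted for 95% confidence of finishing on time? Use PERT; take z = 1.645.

35.0 weeks

te_Equipment setup = (9 + 4·11 + 25)/6 = 78/6 = 13; σ²_Equipment setup = ((25−9)/6)² = 7.111
te_Calibration = (6 + 4·9 + 24)/6 = 66/6 = 11; σ²_Calibration = ((24−6)/6)² = 9.000
te_Sample prep = (9 + 4·13 + 17)/6 = 78/6 = 13; σ²_Sample prep = ((17−9)/6)² = 1.778
te_Run assay = (1 + 4·5 + 9)/6 = 30/6 = 5; σ²_Run assay = ((9−1)/6)² = 1.778
te_Incubation = (6 + 4·10 + 26)/6 = 72/6 = 12; σ²_Incubation = ((26−6)/6)² = 11.111
te_Imaging = (6 + 4·10 + 26)/6 = 72/6 = 12; σ²_Imaging = ((26−6)/6)² = 11.111
te_Data extraction = (1 + 4·3 + 17)/6 = 30/6 = 5; σ²_Data extraction = ((17−1)/6)² = 7.111
te_Statistical analysis = (2 + 4·3 + 4)/6 = 18/6 = 3; σ²_Statistical analysis = ((4−2)/6)² = 0.111

Forward pass:
ES_Equipment setup = 0; EF_Equipment setup = 13
ES_Calibration = 0; EF_Calibration = 11
ES_Sample prep = 0; EF_Sample prep = 13
ES_Run assay = 0; EF_Run assay = 5
ES_Incubation = max(EF_Equipment setup=13, EF_Run assay=5) = 13; EF_Incubation = 13+12 = 25
ES_Imaging = 11; EF_Imaging = 11+12 = 23
ES_Data extraction = max(EF_Calibration=11, EF_Run assay=5) = 11; EF_Data extraction = 11+5 = 16
ES_Statistical analysis = max(EF_Calibration=11, EF_Sample prep=13, EF_Incubation=25, EF_Imaging=23, EF_Data extraction=16) = 25; EF_Statistical analysis = 25+3 = 28
Expected project duration μ = 28 weeks. Critical path: Equipment setup → Incubation → Statistical analysis.

Variance along critical path = 7.111 + 11.111 + 0.111 = 18.333; σ = 4.282 weeks.
D = μ + z·σ = 28 + 1.645·4.282 = 35.0 weeks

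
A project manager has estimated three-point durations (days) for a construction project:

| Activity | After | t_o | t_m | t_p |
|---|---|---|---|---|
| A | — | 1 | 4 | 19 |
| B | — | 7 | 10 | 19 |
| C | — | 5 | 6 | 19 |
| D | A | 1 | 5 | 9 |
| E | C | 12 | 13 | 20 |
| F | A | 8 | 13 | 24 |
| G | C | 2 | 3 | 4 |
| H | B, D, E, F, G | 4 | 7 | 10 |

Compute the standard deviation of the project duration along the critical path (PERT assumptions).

te_A = (1 + 4·4 + 19)/6 = 36/6 = 6; σ²_A = ((19−1)/6)² = 9.000
te_B = (7 + 4·10 + 19)/6 = 66/6 = 11; σ²_B = ((19−7)/6)² = 4.000
te_C = (5 + 4·6 + 19)/6 = 48/6 = 8; σ²_C = ((19−5)/6)² = 5.444
te_D = (1 + 4·5 + 9)/6 = 30/6 = 5; σ²_D = ((9−1)/6)² = 1.778
te_E = (12 + 4·13 + 20)/6 = 84/6 = 14; σ²_E = ((20−12)/6)² = 1.778
te_F = (8 + 4·13 + 24)/6 = 84/6 = 14; σ²_F = ((24−8)/6)² = 7.111
te_G = (2 + 4·3 + 4)/6 = 18/6 = 3; σ²_G = ((4−2)/6)² = 0.111
te_H = (4 + 4·7 + 10)/6 = 42/6 = 7; σ²_H = ((10−4)/6)² = 1.000

Forward pass:
ES_A = 0; EF_A = 6
ES_B = 0; EF_B = 11
ES_C = 0; EF_C = 8
ES_D = 6; EF_D = 6+5 = 11
ES_E = 8; EF_E = 8+14 = 22
ES_F = 6; EF_F = 6+14 = 20
ES_G = 8; EF_G = 8+3 = 11
ES_H = max(EF_B=11, EF_D=11, EF_E=22, EF_F=20, EF_G=11) = 22; EF_H = 22+7 = 29
Expected project duration μ = 29 days. Critical path: C → E → H.

Variance along critical path = 5.444 + 1.778 + 1.000 = 8.222
σ = √8.222 = 2.867 days

2.87 days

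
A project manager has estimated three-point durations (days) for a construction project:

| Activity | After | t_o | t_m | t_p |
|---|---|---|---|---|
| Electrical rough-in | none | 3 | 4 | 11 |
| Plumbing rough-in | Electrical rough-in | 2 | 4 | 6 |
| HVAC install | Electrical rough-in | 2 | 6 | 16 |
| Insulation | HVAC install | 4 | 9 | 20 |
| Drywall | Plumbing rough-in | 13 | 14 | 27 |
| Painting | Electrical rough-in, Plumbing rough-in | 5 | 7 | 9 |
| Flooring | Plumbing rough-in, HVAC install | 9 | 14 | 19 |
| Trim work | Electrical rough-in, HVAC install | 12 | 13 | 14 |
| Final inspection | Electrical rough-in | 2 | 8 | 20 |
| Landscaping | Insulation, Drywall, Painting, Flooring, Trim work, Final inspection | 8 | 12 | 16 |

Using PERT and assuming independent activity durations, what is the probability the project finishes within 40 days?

0.720

te_Electrical rough-in = (3 + 4·4 + 11)/6 = 30/6 = 5; σ²_Electrical rough-in = ((11−3)/6)² = 1.778
te_Plumbing rough-in = (2 + 4·4 + 6)/6 = 24/6 = 4; σ²_Plumbing rough-in = ((6−2)/6)² = 0.444
te_HVAC install = (2 + 4·6 + 16)/6 = 42/6 = 7; σ²_HVAC install = ((16−2)/6)² = 5.444
te_Insulation = (4 + 4·9 + 20)/6 = 60/6 = 10; σ²_Insulation = ((20−4)/6)² = 7.111
te_Drywall = (13 + 4·14 + 27)/6 = 96/6 = 16; σ²_Drywall = ((27−13)/6)² = 5.444
te_Painting = (5 + 4·7 + 9)/6 = 42/6 = 7; σ²_Painting = ((9−5)/6)² = 0.444
te_Flooring = (9 + 4·14 + 19)/6 = 84/6 = 14; σ²_Flooring = ((19−9)/6)² = 2.778
te_Trim work = (12 + 4·13 + 14)/6 = 78/6 = 13; σ²_Trim work = ((14−12)/6)² = 0.111
te_Final inspection = (2 + 4·8 + 20)/6 = 54/6 = 9; σ²_Final inspection = ((20−2)/6)² = 9.000
te_Landscaping = (8 + 4·12 + 16)/6 = 72/6 = 12; σ²_Landscaping = ((16−8)/6)² = 1.778

Forward pass:
ES_Electrical rough-in = 0; EF_Electrical rough-in = 5
ES_Plumbing rough-in = 5; EF_Plumbing rough-in = 5+4 = 9
ES_HVAC install = 5; EF_HVAC install = 5+7 = 12
ES_Insulation = 12; EF_Insulation = 12+10 = 22
ES_Drywall = 9; EF_Drywall = 9+16 = 25
ES_Painting = max(EF_Electrical rough-in=5, EF_Plumbing rough-in=9) = 9; EF_Painting = 9+7 = 16
ES_Flooring = max(EF_Plumbing rough-in=9, EF_HVAC install=12) = 12; EF_Flooring = 12+14 = 26
ES_Trim work = max(EF_Electrical rough-in=5, EF_HVAC install=12) = 12; EF_Trim work = 12+13 = 25
ES_Final inspection = 5; EF_Final inspection = 5+9 = 14
ES_Landscaping = max(EF_Insulation=22, EF_Drywall=25, EF_Painting=16, EF_Flooring=26, EF_Trim work=25, EF_Final inspection=14) = 26; EF_Landscaping = 26+12 = 38
Expected project duration μ = 38 days. Critical path: Electrical rough-in → HVAC install → Flooring → Landscaping.

Variance along critical path = 1.778 + 5.444 + 2.778 + 1.778 = 11.778; σ = √11.778 = 3.432 days.
Z = (40 − 38) / 3.432 = 0.583
P(T ≤ 40) = Φ(0.583) ≈ 0.720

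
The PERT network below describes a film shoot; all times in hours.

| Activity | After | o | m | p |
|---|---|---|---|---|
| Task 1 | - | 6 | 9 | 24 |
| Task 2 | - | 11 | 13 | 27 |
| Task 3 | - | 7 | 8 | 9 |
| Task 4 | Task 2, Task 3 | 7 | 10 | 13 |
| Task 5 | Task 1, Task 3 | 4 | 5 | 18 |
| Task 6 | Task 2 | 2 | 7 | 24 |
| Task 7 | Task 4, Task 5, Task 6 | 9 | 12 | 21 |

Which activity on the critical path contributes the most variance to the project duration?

te_Task 1 = (6 + 4·9 + 24)/6 = 66/6 = 11; σ²_Task 1 = ((24−6)/6)² = 9.000
te_Task 2 = (11 + 4·13 + 27)/6 = 90/6 = 15; σ²_Task 2 = ((27−11)/6)² = 7.111
te_Task 3 = (7 + 4·8 + 9)/6 = 48/6 = 8; σ²_Task 3 = ((9−7)/6)² = 0.111
te_Task 4 = (7 + 4·10 + 13)/6 = 60/6 = 10; σ²_Task 4 = ((13−7)/6)² = 1.000
te_Task 5 = (4 + 4·5 + 18)/6 = 42/6 = 7; σ²_Task 5 = ((18−4)/6)² = 5.444
te_Task 6 = (2 + 4·7 + 24)/6 = 54/6 = 9; σ²_Task 6 = ((24−2)/6)² = 13.444
te_Task 7 = (9 + 4·12 + 21)/6 = 78/6 = 13; σ²_Task 7 = ((21−9)/6)² = 4.000

Forward pass:
ES_Task 1 = 0; EF_Task 1 = 11
ES_Task 2 = 0; EF_Task 2 = 15
ES_Task 3 = 0; EF_Task 3 = 8
ES_Task 4 = max(EF_Task 2=15, EF_Task 3=8) = 15; EF_Task 4 = 15+10 = 25
ES_Task 5 = max(EF_Task 1=11, EF_Task 3=8) = 11; EF_Task 5 = 11+7 = 18
ES_Task 6 = 15; EF_Task 6 = 15+9 = 24
ES_Task 7 = max(EF_Task 4=25, EF_Task 5=18, EF_Task 6=24) = 25; EF_Task 7 = 25+13 = 38
Expected project duration μ = 38 hours. Critical path: Task 2 → Task 4 → Task 7.

Variances on critical path: σ²_Task 2=7.111, σ²_Task 4=1.000, σ²_Task 7=4.000.
Largest is σ²_Task 2 = 7.111.

Task 2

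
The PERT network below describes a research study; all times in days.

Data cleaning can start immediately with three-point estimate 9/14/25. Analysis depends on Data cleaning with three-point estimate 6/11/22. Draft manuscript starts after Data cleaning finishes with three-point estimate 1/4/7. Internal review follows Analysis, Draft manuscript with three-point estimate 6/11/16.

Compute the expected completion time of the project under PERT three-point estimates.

te_Data cleaning = (9 + 4·14 + 25)/6 = 90/6 = 15
te_Analysis = (6 + 4·11 + 22)/6 = 72/6 = 12
te_Draft manuscript = (1 + 4·4 + 7)/6 = 24/6 = 4
te_Internal review = (6 + 4·11 + 16)/6 = 66/6 = 11

Forward pass:
ES_Data cleaning = 0; EF_Data cleaning = 15
ES_Analysis = 15; EF_Analysis = 15+12 = 27
ES_Draft manuscript = 15; EF_Draft manuscript = 15+4 = 19
ES_Internal review = max(EF_Analysis=27, EF_Draft manuscript=19) = 27; EF_Internal review = 27+11 = 38
Expected project duration μ = 38 days. Critical path: Data cleaning → Analysis → Internal review.

38 days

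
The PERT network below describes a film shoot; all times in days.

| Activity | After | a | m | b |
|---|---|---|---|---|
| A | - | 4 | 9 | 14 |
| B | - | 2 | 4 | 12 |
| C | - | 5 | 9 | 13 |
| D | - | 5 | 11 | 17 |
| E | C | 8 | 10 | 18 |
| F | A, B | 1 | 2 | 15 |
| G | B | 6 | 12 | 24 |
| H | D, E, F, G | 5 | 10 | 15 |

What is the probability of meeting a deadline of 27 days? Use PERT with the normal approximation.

te_A = (4 + 4·9 + 14)/6 = 54/6 = 9; σ²_A = ((14−4)/6)² = 2.778
te_B = (2 + 4·4 + 12)/6 = 30/6 = 5; σ²_B = ((12−2)/6)² = 2.778
te_C = (5 + 4·9 + 13)/6 = 54/6 = 9; σ²_C = ((13−5)/6)² = 1.778
te_D = (5 + 4·11 + 17)/6 = 66/6 = 11; σ²_D = ((17−5)/6)² = 4.000
te_E = (8 + 4·10 + 18)/6 = 66/6 = 11; σ²_E = ((18−8)/6)² = 2.778
te_F = (1 + 4·2 + 15)/6 = 24/6 = 4; σ²_F = ((15−1)/6)² = 5.444
te_G = (6 + 4·12 + 24)/6 = 78/6 = 13; σ²_G = ((24−6)/6)² = 9.000
te_H = (5 + 4·10 + 15)/6 = 60/6 = 10; σ²_H = ((15−5)/6)² = 2.778

Forward pass:
ES_A = 0; EF_A = 9
ES_B = 0; EF_B = 5
ES_C = 0; EF_C = 9
ES_D = 0; EF_D = 11
ES_E = 9; EF_E = 9+11 = 20
ES_F = max(EF_A=9, EF_B=5) = 9; EF_F = 9+4 = 13
ES_G = 5; EF_G = 5+13 = 18
ES_H = max(EF_D=11, EF_E=20, EF_F=13, EF_G=18) = 20; EF_H = 20+10 = 30
Expected project duration μ = 30 days. Critical path: C → E → H.

Variance along critical path = 1.778 + 2.778 + 2.778 = 7.333; σ = √7.333 = 2.708 days.
Z = (27 − 30) / 2.708 = -1.108
P(T ≤ 27) = Φ(-1.108) ≈ 0.134

0.134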